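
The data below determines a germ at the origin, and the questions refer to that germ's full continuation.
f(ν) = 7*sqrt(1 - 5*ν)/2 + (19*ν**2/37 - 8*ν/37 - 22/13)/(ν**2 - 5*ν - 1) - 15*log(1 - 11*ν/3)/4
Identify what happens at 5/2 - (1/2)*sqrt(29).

The point is a pole of order 1.

The denominator factor ν**2 - 5*ν - 1 vanishes at 5/2 - (1/2)*sqrt(29) and appears to the power 1; the numerator there equals 4521/962 - (87/74)*sqrt(29), nonzero, and no other factor vanishes.
The branch terms are analytic at this point.
Hence a pole whose order is the multiplicity, 1.


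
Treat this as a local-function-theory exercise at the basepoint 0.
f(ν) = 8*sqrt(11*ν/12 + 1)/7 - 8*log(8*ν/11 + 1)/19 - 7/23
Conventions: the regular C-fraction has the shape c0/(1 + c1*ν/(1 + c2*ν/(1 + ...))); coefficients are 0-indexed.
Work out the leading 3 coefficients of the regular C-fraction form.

The regular C-fraction coefficients are [135/161, -4393/16929, 7041113/23515920].

Taylor coefficients (expand at 0): a_0 = 135/161, a_1 = 955/4389, a_2 = -20131/2317392.
c0 = a_0 = 135/161. Peel one level at a time: if S = 1 + c*ν/S' with S'(0) = 1, then c is the ν-coefficient of S and S' = c*ν/(S - 1).
S_1 = c0/f = 1 + (-4393/16929)*ν + (161945599/2084298480)*ν^2 + ...; c1 = -4393/16929.
S_2 = c1*ν/(S_1 - 1) = 1 + (7041113/23515920)*ν + ...; c2 = 7041113/23515920.


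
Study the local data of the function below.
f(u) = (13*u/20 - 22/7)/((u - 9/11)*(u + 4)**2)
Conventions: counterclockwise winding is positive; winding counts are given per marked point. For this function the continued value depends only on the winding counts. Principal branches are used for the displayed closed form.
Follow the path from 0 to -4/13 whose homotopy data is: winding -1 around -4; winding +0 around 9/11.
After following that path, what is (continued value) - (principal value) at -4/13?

Continued minus principal equals 0.

The function is rational, hence single-valued: continuing it around any pole returns the same value, so the difference is 0.


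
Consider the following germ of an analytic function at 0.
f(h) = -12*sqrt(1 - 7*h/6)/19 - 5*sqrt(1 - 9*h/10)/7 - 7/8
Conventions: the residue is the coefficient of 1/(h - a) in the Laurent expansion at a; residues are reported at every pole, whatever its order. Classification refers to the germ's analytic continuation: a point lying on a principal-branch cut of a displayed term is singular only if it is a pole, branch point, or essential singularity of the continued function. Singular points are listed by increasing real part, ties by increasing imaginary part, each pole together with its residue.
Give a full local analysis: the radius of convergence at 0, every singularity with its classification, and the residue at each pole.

Branch term (-5/7)*sqrt(1 - h/(10/9)): its argument vanishes at h = 10/9, a square-root branch point, modulus 10/9.
Branch term (-12/19)*sqrt(1 - h/(6/7)): its argument vanishes at h = 6/7, a square-root branch point, modulus 6/7.
The radius of convergence is the smallest modulus among the singular points: 6/7.
List the singular points by increasing real part (a conjugate pair: the negative imaginary part first).

Radius of convergence at 0: 6/7.
At 6/7: an algebraic (square-root) branch point.
At 10/9: an algebraic (square-root) branch point.


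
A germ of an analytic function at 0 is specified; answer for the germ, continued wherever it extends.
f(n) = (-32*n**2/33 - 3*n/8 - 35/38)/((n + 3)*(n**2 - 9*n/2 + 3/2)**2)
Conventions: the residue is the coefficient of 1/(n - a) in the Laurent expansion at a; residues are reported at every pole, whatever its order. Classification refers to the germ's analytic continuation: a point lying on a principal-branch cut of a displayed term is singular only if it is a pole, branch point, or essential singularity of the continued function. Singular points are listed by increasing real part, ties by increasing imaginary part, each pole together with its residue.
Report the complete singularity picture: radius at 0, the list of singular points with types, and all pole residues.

Denominator factor (n + 3): pole of order 1 at -3, modulus 3.
Denominator factor (n**2 - 9*n/2 + 3/2)^2: discriminant 57/4, real irrational roots 9/4 + (1/4)*sqrt(57) and 9/4 - (1/4)*sqrt(57); poles of order 2, moduli 9/4 + (1/4)*sqrt(57) and 9/4 - (1/4)*sqrt(57).
The radius of convergence is the smallest modulus among the singular points: 9/4 - (1/4)*sqrt(57).
At the order-1 pole -3 set g(n) = (n - (-3))*f(n) = (-32*n**2/33 - 3*n/8 - 35/38)/(n**2 - 9*n/2 + 3/2)**2.
Simple pole: residue = g(a) at a = -3, which is -14251/963072.
The factor n**2 - 9*n/2 + 3/2 splits as (n - a)(n - a') with a = 9/4 - (1/4)*sqrt(57), a' = 9/4 + (1/4)*sqrt(57). At the order-2 pole a set g(n) = (n - a)^2*f(n) = [(-32*n**2/33 - 3*n/8 - 35/38)/(n + 3)] / (n - a')^2.
Order-2 pole: residue = g'(a); g'(9/4 - (1/4)*sqrt(57)) = 14251/1926144 - (3282793/695337984)*sqrt(57), so the residue is 14251/1926144 - (3282793/695337984)*sqrt(57).
The factor n**2 - 9*n/2 + 3/2 splits as (n - a)(n - a') with a = 9/4 + (1/4)*sqrt(57), a' = 9/4 - (1/4)*sqrt(57). At the order-2 pole a set g(n) = (n - a)^2*f(n) = [(-32*n**2/33 - 3*n/8 - 35/38)/(n + 3)] / (n - a')^2.
Order-2 pole: residue = g'(a); g'(9/4 + (1/4)*sqrt(57)) = 14251/1926144 + (3282793/695337984)*sqrt(57), so the residue is 14251/1926144 + (3282793/695337984)*sqrt(57).
List the singular points by increasing real part (a conjugate pair: the negative imaginary part first).

Radius of convergence at 0: 9/4 - (1/4)*sqrt(57).
At -3: a pole of order 1; residue -14251/963072.
At 9/4 - (1/4)*sqrt(57): a pole of order 2; residue 14251/1926144 - (3282793/695337984)*sqrt(57).
At 9/4 + (1/4)*sqrt(57): a pole of order 2; residue 14251/1926144 + (3282793/695337984)*sqrt(57).


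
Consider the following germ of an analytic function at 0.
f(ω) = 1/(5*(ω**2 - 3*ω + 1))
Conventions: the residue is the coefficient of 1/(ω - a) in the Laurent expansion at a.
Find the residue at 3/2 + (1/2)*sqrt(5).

The residue is (1/25)*sqrt(5).

The factor ω**2 - 3*ω + 1 splits as (ω - a)(ω - a') with a = 3/2 + (1/2)*sqrt(5), a' = 3/2 - (1/2)*sqrt(5). At the order-1 pole a set g(ω) = (ω - a)*f(ω) = [1/5] / (ω - a').
Simple pole: residue = g(a) at a = 3/2 + (1/2)*sqrt(5), which is (1/25)*sqrt(5).


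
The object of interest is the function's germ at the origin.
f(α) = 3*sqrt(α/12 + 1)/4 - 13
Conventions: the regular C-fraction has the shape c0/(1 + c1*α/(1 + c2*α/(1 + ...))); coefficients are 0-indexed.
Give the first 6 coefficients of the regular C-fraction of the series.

The regular C-fraction coefficients are [-49/4, 1/392, 43/2352, 49/2064, 37/2064, 43/1776].

Taylor coefficients (expand at 0): a_0 = -49/4, a_1 = 1/32, a_2 = -1/1536, a_3 = 1/36864, a_4 = -5/3538944, a_5 = 7/84934656.
c0 = a_0 = -49/4. Peel one level at a time: if S = 1 + c*α/S' with S'(0) = 1, then c is the α-coefficient of S and S' = c*α/(S - 1).
S_1 = c0/f = 1 + (1/392)*α + (-43/921984)*α^2 + ...; c1 = 1/392.
S_2 = c1*α/(S_1 - 1) = 1 + (43/2352)*α + (-1/2304)*α^2 + ...; c2 = 43/2352.
S_3 = c2*α/(S_2 - 1) = 1 + (49/2064)*α + (-1813/4260096)*α^2 + ...; c3 = 49/2064.
S_4 = c3*α/(S_3 - 1) = 1 + (37/2064)*α + (-1/2304)*α^2 + ...; c4 = 37/2064.
S_5 = c4*α/(S_4 - 1) = 1 + (43/1776)*α + ...; c5 = 43/1776.


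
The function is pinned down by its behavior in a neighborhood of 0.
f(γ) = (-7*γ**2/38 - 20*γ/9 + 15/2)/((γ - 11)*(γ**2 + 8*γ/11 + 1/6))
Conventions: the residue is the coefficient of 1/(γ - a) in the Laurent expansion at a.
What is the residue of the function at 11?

The residue is -13418/44175.

At the order-1 pole 11 set g(γ) = (γ - (11))*f(γ) = (-7*γ**2/38 - 20*γ/9 + 15/2)/(γ**2 + 8*γ/11 + 1/6).
Simple pole: residue = g(a) at a = 11, which is -13418/44175.


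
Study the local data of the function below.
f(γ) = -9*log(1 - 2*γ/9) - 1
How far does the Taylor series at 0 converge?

The radius of convergence is 9/2.

Branch term (-9)*log(1 - γ/(9/2)): its argument vanishes at γ = 9/2, a logarithmic branch point, modulus 9/2.
The radius of convergence is the smallest modulus among the singular points: 9/2.


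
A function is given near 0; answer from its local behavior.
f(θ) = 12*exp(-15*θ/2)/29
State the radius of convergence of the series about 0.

The factor exp(-15*θ/2) is entire and contributes no finite singular point.
The polynomial part has no poles.
No finite singular points: the Taylor series at 0 converges everywhere.

The radius of convergence is infinite.


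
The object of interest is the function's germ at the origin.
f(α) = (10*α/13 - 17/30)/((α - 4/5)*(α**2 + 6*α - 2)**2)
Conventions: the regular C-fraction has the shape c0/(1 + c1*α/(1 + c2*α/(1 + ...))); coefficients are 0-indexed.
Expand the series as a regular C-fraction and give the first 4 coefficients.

Taylor coefficients (expand at 0): a_0 = 17/96, a_1 = 5209/4992, a_2 = 96253/19968, a_3 = 1598513/79872.
c0 = a_0 = 17/96. Peel one level at a time: if S = 1 + c*α/S' with S'(0) = 1, then c is the α-coefficient of S and S' = c*α/(S - 1).
S_1 = c0/f = 1 + (-5209/884)*α + (732721/97682)*α^2 + ...; c1 = -5209/884.
S_2 = c1*α/(S_1 - 1) = 1 + (1465442/1151189)*α + (58624112/27133681)*α^2 + ...; c2 = 1465442/1151189.
S_3 = c2*α/(S_2 - 1) = 1 + (-6477964376/3816743689)*α + ...; c3 = -6477964376/3816743689.

The regular C-fraction coefficients are [17/96, -5209/884, 1465442/1151189, -6477964376/3816743689].


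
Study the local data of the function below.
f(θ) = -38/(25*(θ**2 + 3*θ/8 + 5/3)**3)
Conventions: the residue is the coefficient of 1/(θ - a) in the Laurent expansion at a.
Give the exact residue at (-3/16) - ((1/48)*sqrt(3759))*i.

The residue is -((67239936/49180531925)*sqrt(3759))*i.

The factor θ**2 + 3*θ/8 + 5/3 splits as (θ - a)(θ - a') with a = (-3/16) - ((1/48)*sqrt(3759))*i, a' = (-3/16) + ((1/48)*sqrt(3759))*i. At the order-3 pole a set g(θ) = (θ - a)^3*f(θ) = [-38/25] / (θ - a')^3.
Order-3 pole: residue = g''(a)/2; g''((-3/16) - ((1/48)*sqrt(3759))*i) = -((134479872/49180531925)*sqrt(3759))*i, so the residue is -((67239936/49180531925)*sqrt(3759))*i.


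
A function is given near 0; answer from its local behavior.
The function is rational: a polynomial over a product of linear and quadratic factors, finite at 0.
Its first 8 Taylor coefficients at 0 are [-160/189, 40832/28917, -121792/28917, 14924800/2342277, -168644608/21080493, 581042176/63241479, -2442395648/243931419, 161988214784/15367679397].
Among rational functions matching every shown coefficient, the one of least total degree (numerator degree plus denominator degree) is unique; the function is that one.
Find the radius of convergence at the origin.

The radius of convergence is 9/8.

No rational of total degree below 4 reproduces all 8 coefficients; solving the [2/2] Pade equations on them gives f(χ) = (-3*χ**2 - 2*χ/17 - 15/14)/(χ + 9/8)**2, whose expansion matches every shown term.
Denominator factor (χ + 9/8)^2: pole of order 2 at -9/8, modulus 9/8.
The radius of convergence is the smallest modulus among the singular points: 9/8.


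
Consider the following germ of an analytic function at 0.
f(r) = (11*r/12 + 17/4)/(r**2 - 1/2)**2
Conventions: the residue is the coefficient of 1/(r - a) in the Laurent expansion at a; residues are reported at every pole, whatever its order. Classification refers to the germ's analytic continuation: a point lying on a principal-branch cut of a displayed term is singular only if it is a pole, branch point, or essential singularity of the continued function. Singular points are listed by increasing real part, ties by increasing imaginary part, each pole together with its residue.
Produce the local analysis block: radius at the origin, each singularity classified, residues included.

Radius of convergence at 0: (1/2)*sqrt(2).
At -(1/2)*sqrt(2): a pole of order 2; residue (17/8)*sqrt(2).
At (1/2)*sqrt(2): a pole of order 2; residue -(17/8)*sqrt(2).

Denominator factor (r**2 - 1/2)^2: discriminant 2, real irrational roots (1/2)*sqrt(2) and -(1/2)*sqrt(2); poles of order 2, moduli (1/2)*sqrt(2) and (1/2)*sqrt(2).
The radius of convergence is the smallest modulus among the singular points: (1/2)*sqrt(2).
The factor r**2 - 1/2 splits as (r - a)(r - a') with a = -(1/2)*sqrt(2), a' = (1/2)*sqrt(2). At the order-2 pole a set g(r) = (r - a)^2*f(r) = [11*r/12 + 17/4] / (r - a')^2.
Order-2 pole: residue = g'(a); g'(-(1/2)*sqrt(2)) = (17/8)*sqrt(2), so the residue is (17/8)*sqrt(2).
The factor r**2 - 1/2 splits as (r - a)(r - a') with a = (1/2)*sqrt(2), a' = -(1/2)*sqrt(2). At the order-2 pole a set g(r) = (r - a)^2*f(r) = [11*r/12 + 17/4] / (r - a')^2.
Order-2 pole: residue = g'(a); g'((1/2)*sqrt(2)) = -(17/8)*sqrt(2), so the residue is -(17/8)*sqrt(2).
List the singular points by increasing real part (a conjugate pair: the negative imaginary part first).


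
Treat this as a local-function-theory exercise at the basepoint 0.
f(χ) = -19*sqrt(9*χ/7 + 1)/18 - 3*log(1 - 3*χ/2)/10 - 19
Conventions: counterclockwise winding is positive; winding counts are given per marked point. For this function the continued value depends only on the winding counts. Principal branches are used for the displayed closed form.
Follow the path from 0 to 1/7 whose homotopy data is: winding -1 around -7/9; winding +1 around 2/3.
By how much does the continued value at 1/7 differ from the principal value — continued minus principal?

Continued minus principal equals ((19/63)*sqrt(58)) - ((3/5)*pi)*i.

The rational part is single-valued and drops out of the difference; each branch term changes only by its own monodromy.
(-19/18)*sqrt(1 - χ/(-7/9)): winding -1 is odd, the square root flips sign, contributing -2*(-19/18)*sqrt(1 - (1/7)/(-7/9)) = -2*(-19/18)*sqrt(58/49) = (19/63)*sqrt(58).
(-3/10)*log(1 - χ/(2/3)): each positive loop around 2/3 adds 2*pi*i to the log, so winding +1 contributes (-3/10)*(1)*2*pi*i = -(3/5)*pi*i.
Summing the contributions at χ = 1/7 gives ((19/63)*sqrt(58)) - ((3/5)*pi)*i.


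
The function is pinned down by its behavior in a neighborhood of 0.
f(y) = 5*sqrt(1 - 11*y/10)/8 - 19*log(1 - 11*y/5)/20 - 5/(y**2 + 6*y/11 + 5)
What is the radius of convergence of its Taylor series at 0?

The radius of convergence is 5/11.

Denominator factor (y**2 + 6*y/11 + 5): discriminant -2384/121, complex-conjugate roots (-3/11) + ((2/11)*sqrt(149))*i and (-3/11) - ((2/11)*sqrt(149))*i; poles of order 1, moduli sqrt(5) and sqrt(5).
Branch term (5/8)*sqrt(1 - y/(10/11)): its argument vanishes at y = 10/11, a square-root branch point, modulus 10/11.
Branch term (-19/20)*log(1 - y/(5/11)): its argument vanishes at y = 5/11, a logarithmic branch point, modulus 5/11.
The radius of convergence is the smallest modulus among the singular points: 5/11.


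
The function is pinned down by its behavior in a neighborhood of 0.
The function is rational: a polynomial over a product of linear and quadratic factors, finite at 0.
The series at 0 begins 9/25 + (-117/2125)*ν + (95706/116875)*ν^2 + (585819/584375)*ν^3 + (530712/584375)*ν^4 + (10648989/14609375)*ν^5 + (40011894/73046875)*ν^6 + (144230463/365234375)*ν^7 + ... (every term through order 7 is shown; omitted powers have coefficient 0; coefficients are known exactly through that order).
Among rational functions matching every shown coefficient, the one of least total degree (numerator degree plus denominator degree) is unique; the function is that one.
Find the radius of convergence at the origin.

The radius of convergence is 5/3.

No rational of total degree below 4 reproduces all 8 coefficients; solving the [2/2] Pade equations on them gives f(ν) = (31*ν**2/11 - 23*ν/17 + 1)/(ν - 5/3)**2, whose expansion matches every shown term.
Denominator factor (ν - 5/3)^2: pole of order 2 at 5/3, modulus 5/3.
The radius of convergence is the smallest modulus among the singular points: 5/3.


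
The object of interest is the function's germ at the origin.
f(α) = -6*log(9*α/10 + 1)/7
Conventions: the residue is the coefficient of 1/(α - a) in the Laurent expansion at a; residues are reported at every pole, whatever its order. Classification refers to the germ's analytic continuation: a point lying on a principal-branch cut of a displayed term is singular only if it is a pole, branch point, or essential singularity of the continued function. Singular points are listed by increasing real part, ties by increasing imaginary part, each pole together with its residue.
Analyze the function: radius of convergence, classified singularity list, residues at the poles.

Branch term (-6/7)*log(1 - α/(-10/9)): its argument vanishes at α = -10/9, a logarithmic branch point, modulus 10/9.
The radius of convergence is the smallest modulus among the singular points: 10/9.

Radius of convergence at 0: 10/9.
At -10/9: a logarithmic branch point.


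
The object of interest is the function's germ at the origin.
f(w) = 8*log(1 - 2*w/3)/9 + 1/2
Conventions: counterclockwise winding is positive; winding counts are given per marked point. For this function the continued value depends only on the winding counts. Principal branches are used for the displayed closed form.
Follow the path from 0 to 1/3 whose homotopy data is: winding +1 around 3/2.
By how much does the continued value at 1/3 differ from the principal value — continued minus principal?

The rational part is single-valued and drops out of the difference; each branch term changes only by its own monodromy.
(8/9)*log(1 - w/(3/2)): each positive loop around 3/2 adds 2*pi*i to the log, so winding +1 contributes (8/9)*(1)*2*pi*i = (16/9)*pi*i.
Summing the contributions at w = 1/3 gives (16/9)*pi*i.

Continued minus principal equals (16/9)*pi*i.


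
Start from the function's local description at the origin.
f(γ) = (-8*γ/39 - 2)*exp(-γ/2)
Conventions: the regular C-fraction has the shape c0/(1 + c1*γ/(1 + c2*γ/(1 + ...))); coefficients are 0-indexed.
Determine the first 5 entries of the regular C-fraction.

Taylor coefficients (expand at 0): a_0 = -2, a_1 = 31/39, a_2 = -23/156, a_3 = 5/312, a_4 = -7/7488.
c0 = a_0 = -2. Peel one level at a time: if S = 1 + c*γ/S' with S'(0) = 1, then c is the γ-coefficient of S and S' = c*γ/(S - 1).
S_1 = c0/f = 1 + (31/78)*γ + (1025/12168)*γ^2 + ...; c1 = 31/78.
S_2 = c1*γ/(S_1 - 1) = 1 + (-1025/4836)*γ + (219/15376)*γ^2 + ...; c2 = -1025/4836.
S_3 = c2*γ/(S_2 - 1) = 1 + (8541/127100)*γ + (82121/16810000)*γ^2 + ...; c3 = 8541/127100.
S_4 = c3*γ/(S_3 - 1) = 1 + (-195827/2693700)*γ + ...; c4 = -195827/2693700.

The regular C-fraction coefficients are [-2, 31/78, -1025/4836, 8541/127100, -195827/2693700].


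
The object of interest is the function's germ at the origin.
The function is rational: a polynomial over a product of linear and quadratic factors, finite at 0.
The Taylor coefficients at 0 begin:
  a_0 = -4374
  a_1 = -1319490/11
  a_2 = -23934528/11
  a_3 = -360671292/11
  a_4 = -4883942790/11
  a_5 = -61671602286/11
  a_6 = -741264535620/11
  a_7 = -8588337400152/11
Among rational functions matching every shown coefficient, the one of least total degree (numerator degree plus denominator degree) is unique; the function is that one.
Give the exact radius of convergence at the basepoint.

The radius of convergence is 1/9.

No rational of total degree below 4 reproduces all 8 coefficients; solving the [1/3] Pade equations on them gives f(ξ) = (28*ξ/11 + 6)/(ξ - 1/9)**3, whose expansion matches every shown term.
Denominator factor (ξ - 1/9)^3: pole of order 3 at 1/9, modulus 1/9.
The radius of convergence is the smallest modulus among the singular points: 1/9.


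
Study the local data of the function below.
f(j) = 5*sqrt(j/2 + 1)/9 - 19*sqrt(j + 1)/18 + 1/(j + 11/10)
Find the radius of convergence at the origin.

Denominator factor (j + 11/10): pole of order 1 at -11/10, modulus 11/10.
Branch term (5/9)*sqrt(1 - j/(-2)): its argument vanishes at j = -2, a square-root branch point, modulus 2.
Branch term (-19/18)*sqrt(1 - j/(-1)): its argument vanishes at j = -1, a square-root branch point, modulus 1.
The radius of convergence is the smallest modulus among the singular points: 1.

The radius of convergence is 1.


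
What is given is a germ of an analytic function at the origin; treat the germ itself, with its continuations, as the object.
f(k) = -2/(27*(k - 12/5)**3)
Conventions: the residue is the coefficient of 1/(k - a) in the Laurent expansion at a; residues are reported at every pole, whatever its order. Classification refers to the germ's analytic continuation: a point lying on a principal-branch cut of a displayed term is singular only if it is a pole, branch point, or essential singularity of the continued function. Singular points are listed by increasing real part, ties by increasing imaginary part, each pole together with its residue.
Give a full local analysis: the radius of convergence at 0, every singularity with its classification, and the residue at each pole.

Radius of convergence at 0: 12/5.
At 12/5: a pole of order 3; residue 0.

Denominator factor (k - 12/5)^3: pole of order 3 at 12/5, modulus 12/5.
The radius of convergence is the smallest modulus among the singular points: 12/5.
At the order-3 pole 12/5 set g(k) = (k - (12/5))^3*f(k) = -2/27.
Order-3 pole: residue = g''(a)/2; g''(12/5) = 0, so the residue is 0.


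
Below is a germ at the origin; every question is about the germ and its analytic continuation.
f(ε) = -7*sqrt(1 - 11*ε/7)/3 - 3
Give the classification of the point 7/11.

The point is an algebraic (square-root) branch point.

The term (-7/3)*sqrt(1 - ε/(7/11)) has argument 1 - 7/11/(7/11) = 0 at 7/11: a square-root (algebraic, two-sheeted) branch point; the remaining terms are analytic or single-valued there.


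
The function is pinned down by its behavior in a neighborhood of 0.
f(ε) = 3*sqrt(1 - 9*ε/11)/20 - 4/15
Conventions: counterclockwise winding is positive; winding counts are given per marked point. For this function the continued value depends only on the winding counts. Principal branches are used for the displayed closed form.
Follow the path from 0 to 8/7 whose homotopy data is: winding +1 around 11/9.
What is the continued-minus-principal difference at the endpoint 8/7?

Continued minus principal equals -(3/770)*sqrt(385).

The rational part is single-valued and drops out of the difference; each branch term changes only by its own monodromy.
(3/20)*sqrt(1 - ε/(11/9)): winding +1 is odd, the square root flips sign, contributing -2*(3/20)*sqrt(1 - (8/7)/(11/9)) = -2*(3/20)*sqrt(5/77) = -(3/770)*sqrt(385).
Summing the contributions at ε = 8/7 gives -(3/770)*sqrt(385).


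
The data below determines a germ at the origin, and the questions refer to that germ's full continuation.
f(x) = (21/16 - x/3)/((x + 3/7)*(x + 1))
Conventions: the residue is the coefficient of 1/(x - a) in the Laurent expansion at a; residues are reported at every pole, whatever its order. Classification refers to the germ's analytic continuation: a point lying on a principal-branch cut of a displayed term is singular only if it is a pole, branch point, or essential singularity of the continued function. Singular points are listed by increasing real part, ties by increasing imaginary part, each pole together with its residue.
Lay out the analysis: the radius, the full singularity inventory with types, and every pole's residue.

Radius of convergence at 0: 3/7.
At -1: a pole of order 1; residue -553/192.
At -3/7: a pole of order 1; residue 163/64.

Denominator factor (x + 1): pole of order 1 at -1, modulus 1.
Denominator factor (x + 3/7): pole of order 1 at -3/7, modulus 3/7.
The radius of convergence is the smallest modulus among the singular points: 3/7.
At the order-1 pole -1 set g(x) = (x - (-1))*f(x) = (21/16 - x/3)/(x + 3/7).
Simple pole: residue = g(a) at a = -1, which is -553/192.
At the order-1 pole -3/7 set g(x) = (x - (-3/7))*f(x) = (21/16 - x/3)/(x + 1).
Simple pole: residue = g(a) at a = -3/7, which is 163/64.
List the singular points by increasing real part (a conjugate pair: the negative imaginary part first).


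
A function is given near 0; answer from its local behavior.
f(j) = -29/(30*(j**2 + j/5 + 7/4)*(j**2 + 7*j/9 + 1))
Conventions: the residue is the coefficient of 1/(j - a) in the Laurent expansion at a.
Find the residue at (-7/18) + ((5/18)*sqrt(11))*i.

The residue is (-9048/39961) + ((274746/2197855)*sqrt(11))*i.

The factor j**2 + 7*j/9 + 1 splits as (j - a)(j - a') with a = (-7/18) + ((5/18)*sqrt(11))*i, a' = (-7/18) - ((5/18)*sqrt(11))*i. At the order-1 pole a set g(j) = (j - a)*f(j) = [-29/(30*(j**2 + j/5 + 7/4))] / (j - a').
Simple pole: residue = g(a) at a = (-7/18) + ((5/18)*sqrt(11))*i, which is (-9048/39961) + ((274746/2197855)*sqrt(11))*i.


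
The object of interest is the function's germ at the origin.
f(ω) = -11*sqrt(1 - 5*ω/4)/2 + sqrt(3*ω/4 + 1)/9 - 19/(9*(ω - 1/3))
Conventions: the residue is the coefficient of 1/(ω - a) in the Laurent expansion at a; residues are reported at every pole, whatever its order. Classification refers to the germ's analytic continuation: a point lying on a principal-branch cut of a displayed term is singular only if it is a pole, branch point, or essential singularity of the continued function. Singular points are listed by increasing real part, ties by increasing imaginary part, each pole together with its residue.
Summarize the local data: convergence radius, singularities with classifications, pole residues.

Denominator factor (ω - 1/3): pole of order 1 at 1/3, modulus 1/3.
Branch term (1/9)*sqrt(1 - ω/(-4/3)): its argument vanishes at ω = -4/3, a square-root branch point, modulus 4/3.
Branch term (-11/2)*sqrt(1 - ω/(4/5)): its argument vanishes at ω = 4/5, a square-root branch point, modulus 4/5.
The radius of convergence is the smallest modulus among the singular points: 1/3.
The branch terms are analytic at 1/3 and contribute nothing to the residue; only the rational part matters.
At the order-1 pole 1/3 set g(ω) = (ω - (1/3))*(rational part) = -19/9.
Simple pole: residue = g(a) at a = 1/3, which is -19/9.
List the singular points by increasing real part (a conjugate pair: the negative imaginary part first).

Radius of convergence at 0: 1/3.
At -4/3: an algebraic (square-root) branch point.
At 1/3: a pole of order 1; residue -19/9.
At 4/5: an algebraic (square-root) branch point.


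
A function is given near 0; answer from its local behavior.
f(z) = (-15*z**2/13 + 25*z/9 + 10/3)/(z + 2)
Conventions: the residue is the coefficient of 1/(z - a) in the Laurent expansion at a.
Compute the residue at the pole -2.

The residue is -800/117.

At the order-1 pole -2 set g(z) = (z - (-2))*f(z) = -15*z**2/13 + 25*z/9 + 10/3.
Simple pole: residue = g(a) at a = -2, which is -800/117.


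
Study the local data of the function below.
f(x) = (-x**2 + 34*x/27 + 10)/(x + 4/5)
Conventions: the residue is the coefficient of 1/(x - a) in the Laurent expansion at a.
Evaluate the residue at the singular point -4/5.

The residue is 5638/675.

At the order-1 pole -4/5 set g(x) = (x - (-4/5))*f(x) = -x**2 + 34*x/27 + 10.
Simple pole: residue = g(a) at a = -4/5, which is 5638/675.


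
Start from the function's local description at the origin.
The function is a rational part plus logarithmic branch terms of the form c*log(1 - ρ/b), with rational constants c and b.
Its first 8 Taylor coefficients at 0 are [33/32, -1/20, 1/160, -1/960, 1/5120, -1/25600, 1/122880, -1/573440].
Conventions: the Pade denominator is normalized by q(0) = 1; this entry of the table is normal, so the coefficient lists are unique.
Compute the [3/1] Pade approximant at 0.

The Pade approximant has numerator coefficients [33/32, 367/2560, -1/320, 1/7680]; denominator coefficients [1, 3/16].

Taylor coefficients needed (read off): a_0 = 33/32, a_1 = -1/20, a_2 = 1/160, a_3 = -1/960, a_4 = 1/5120.
Write the denominator as Q(ρ) = 1 + q1*ρ. Requiring Q*f - P = O(ρ^5) with deg P <= 3 kills the coefficients of ρ^4..ρ^4 in Q*f:
  ρ^4: a_4 + q1*a_3 = 0, i.e. 1/5120 + (-1/960)*q1 = 0.
Solving this linear system: q1 = 3/16.
The numerator is Q*f truncated at degree 3: P0 = a_0 = 33/32; P1 = a_1 + q1*a_0 = 367/2560; P2 = a_2 + q1*a_1 = -1/320; P3 = a_3 + q1*a_2 = 1/7680.


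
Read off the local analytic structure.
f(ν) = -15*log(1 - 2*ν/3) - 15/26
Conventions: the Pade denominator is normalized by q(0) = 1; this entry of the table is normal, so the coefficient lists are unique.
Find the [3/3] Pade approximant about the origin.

Taylor coefficients needed (expand at 0): a_0 = -15/26, a_1 = 10, a_2 = 10/3, a_3 = 40/27, a_4 = 20/27, a_5 = 32/81, a_6 = 160/729.
Write the denominator as Q(ν) = 1 + q1*ν + q2*ν^2 + q3*ν^3. Requiring Q*f - P = O(ν^7) with deg P <= 3 kills the coefficients of ν^4..ν^6 in Q*f:
  ν^4: a_4 + q1*a_3 + q2*a_2 + q3*a_1 = 0, i.e. 20/27 + (40/27)*q1 + (10/3)*q2 + (10)*q3 = 0.
  ν^5: a_5 + q1*a_4 + q2*a_3 + q3*a_2 = 0, i.e. 32/81 + (20/27)*q1 + (40/27)*q2 + (10/3)*q3 = 0.
  ν^6: a_6 + q1*a_5 + q2*a_4 + q3*a_3 = 0, i.e. 160/729 + (32/81)*q1 + (20/27)*q2 + (40/27)*q3 = 0.
Solving this linear system: q1 = -1, q2 = 4/15, q3 = -2/135.
The numerator is Q*f truncated at degree 3: P0 = a_0 = -15/26; P1 = a_1 + q1*a_0 = 275/26; P2 = a_2 + q1*a_1 + q2*a_0 = -266/39; P3 = a_3 + q1*a_2 + q2*a_1 + q3*a_0 = 289/351.

The Pade approximant has numerator coefficients [-15/26, 275/26, -266/39, 289/351]; denominator coefficients [1, -1, 4/15, -2/135].


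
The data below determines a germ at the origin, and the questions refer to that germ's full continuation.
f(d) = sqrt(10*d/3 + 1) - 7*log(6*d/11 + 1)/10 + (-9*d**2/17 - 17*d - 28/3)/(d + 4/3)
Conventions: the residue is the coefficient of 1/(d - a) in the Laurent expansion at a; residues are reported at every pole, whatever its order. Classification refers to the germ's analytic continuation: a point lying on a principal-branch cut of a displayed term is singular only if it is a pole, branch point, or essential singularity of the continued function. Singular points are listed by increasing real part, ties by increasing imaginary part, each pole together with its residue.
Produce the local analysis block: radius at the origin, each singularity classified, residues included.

Radius of convergence at 0: 3/10.
At -11/6: a logarithmic branch point.
At -4/3: a pole of order 1; residue 632/51.
At -3/10: an algebraic (square-root) branch point.

Denominator factor (d + 4/3): pole of order 1 at -4/3, modulus 4/3.
Branch term (-7/10)*log(1 - d/(-11/6)): its argument vanishes at d = -11/6, a logarithmic branch point, modulus 11/6.
Branch term (1)*sqrt(1 - d/(-3/10)): its argument vanishes at d = -3/10, a square-root branch point, modulus 3/10.
The radius of convergence is the smallest modulus among the singular points: 3/10.
The branch terms are analytic at -4/3 and contribute nothing to the residue; only the rational part matters.
At the order-1 pole -4/3 set g(d) = (d - (-4/3))*(rational part) = -9*d**2/17 - 17*d - 28/3.
Simple pole: residue = g(a) at a = -4/3, which is 632/51.
List the singular points by increasing real part (a conjugate pair: the negative imaginary part first).


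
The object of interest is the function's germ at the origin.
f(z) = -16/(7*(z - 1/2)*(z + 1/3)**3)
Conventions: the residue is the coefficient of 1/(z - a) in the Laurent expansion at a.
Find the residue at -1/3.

At the order-3 pole -1/3 set g(z) = (z - (-1/3))^3*f(z) = -16/(7*(z - 1/2)).
Order-3 pole: residue = g''(a)/2; g''(-1/3) = 6912/875, so the residue is 3456/875.

The residue is 3456/875.


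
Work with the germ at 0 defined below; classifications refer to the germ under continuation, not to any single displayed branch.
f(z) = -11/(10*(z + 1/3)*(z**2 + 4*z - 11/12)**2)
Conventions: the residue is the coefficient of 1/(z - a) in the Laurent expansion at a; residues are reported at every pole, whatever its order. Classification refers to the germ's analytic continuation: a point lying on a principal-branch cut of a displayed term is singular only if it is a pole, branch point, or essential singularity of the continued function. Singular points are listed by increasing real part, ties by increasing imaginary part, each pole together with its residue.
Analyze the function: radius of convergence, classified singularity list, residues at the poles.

Radius of convergence at 0: -2 + (1/6)*sqrt(177).
At -2 - (1/6)*sqrt(177): a pole of order 2; residue 324/2695 - (15516/1876259)*sqrt(177).
At -1/3: a pole of order 1; residue -648/2695.
At -2 + (1/6)*sqrt(177): a pole of order 2; residue 324/2695 + (15516/1876259)*sqrt(177).

Denominator factor (z + 1/3): pole of order 1 at -1/3, modulus 1/3.
Denominator factor (z**2 + 4*z - 11/12)^2: discriminant 59/3, real irrational roots -2 + (1/6)*sqrt(177) and -2 - (1/6)*sqrt(177); poles of order 2, moduli -2 + (1/6)*sqrt(177) and 2 + (1/6)*sqrt(177).
The radius of convergence is the smallest modulus among the singular points: -2 + (1/6)*sqrt(177).
The factor z**2 + 4*z - 11/12 splits as (z - a)(z - a') with a = -2 - (1/6)*sqrt(177), a' = -2 + (1/6)*sqrt(177). At the order-2 pole a set g(z) = (z - a)^2*f(z) = [-11/(10*(z + 1/3))] / (z - a')^2.
Order-2 pole: residue = g'(a); g'(-2 - (1/6)*sqrt(177)) = 324/2695 - (15516/1876259)*sqrt(177), so the residue is 324/2695 - (15516/1876259)*sqrt(177).
At the order-1 pole -1/3 set g(z) = (z - (-1/3))*f(z) = -11/(10*(z**2 + 4*z - 11/12)**2).
Simple pole: residue = g(a) at a = -1/3, which is -648/2695.
The factor z**2 + 4*z - 11/12 splits as (z - a)(z - a') with a = -2 + (1/6)*sqrt(177), a' = -2 - (1/6)*sqrt(177). At the order-2 pole a set g(z) = (z - a)^2*f(z) = [-11/(10*(z + 1/3))] / (z - a')^2.
Order-2 pole: residue = g'(a); g'(-2 + (1/6)*sqrt(177)) = 324/2695 + (15516/1876259)*sqrt(177), so the residue is 324/2695 + (15516/1876259)*sqrt(177).
List the singular points by increasing real part (a conjugate pair: the negative imaginary part first).


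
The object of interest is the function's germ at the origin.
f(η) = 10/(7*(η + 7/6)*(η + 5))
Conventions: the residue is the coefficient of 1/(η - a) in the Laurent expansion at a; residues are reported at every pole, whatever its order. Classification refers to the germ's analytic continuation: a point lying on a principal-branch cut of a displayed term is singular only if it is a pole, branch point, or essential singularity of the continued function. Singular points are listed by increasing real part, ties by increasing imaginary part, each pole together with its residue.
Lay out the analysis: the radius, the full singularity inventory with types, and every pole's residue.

Denominator factor (η + 7/6): pole of order 1 at -7/6, modulus 7/6.
Denominator factor (η + 5): pole of order 1 at -5, modulus 5.
The radius of convergence is the smallest modulus among the singular points: 7/6.
At the order-1 pole -5 set g(η) = (η - (-5))*f(η) = 10/(7*(η + 7/6)).
Simple pole: residue = g(a) at a = -5, which is -60/161.
At the order-1 pole -7/6 set g(η) = (η - (-7/6))*f(η) = 10/(7*(η + 5)).
Simple pole: residue = g(a) at a = -7/6, which is 60/161.
List the singular points by increasing real part (a conjugate pair: the negative imaginary part first).

Radius of convergence at 0: 7/6.
At -5: a pole of order 1; residue -60/161.
At -7/6: a pole of order 1; residue 60/161.


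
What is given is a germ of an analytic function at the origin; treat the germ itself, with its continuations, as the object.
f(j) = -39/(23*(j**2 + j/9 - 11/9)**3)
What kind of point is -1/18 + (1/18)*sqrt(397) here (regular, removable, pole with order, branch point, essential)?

The denominator factor j**2 + j/9 - 11/9 vanishes at -1/18 + (1/18)*sqrt(397) and appears to the power 3; the numerator there equals -39/23, nonzero, and no other factor vanishes.
Hence a pole whose order is the multiplicity, 3.

The point is a pole of order 3.


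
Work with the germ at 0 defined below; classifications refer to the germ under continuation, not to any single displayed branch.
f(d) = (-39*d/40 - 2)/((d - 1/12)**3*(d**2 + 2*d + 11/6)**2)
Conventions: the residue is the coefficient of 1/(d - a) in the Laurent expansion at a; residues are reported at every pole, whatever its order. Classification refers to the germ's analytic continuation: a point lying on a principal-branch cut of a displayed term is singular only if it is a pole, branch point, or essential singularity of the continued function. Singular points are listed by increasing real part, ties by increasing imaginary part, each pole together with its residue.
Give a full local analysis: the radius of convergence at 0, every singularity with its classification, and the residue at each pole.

Denominator factor (d**2 + 2*d + 11/6)^2: discriminant -10/3, complex-conjugate roots (-1) + ((1/6)*sqrt(30))*i and (-1) - ((1/6)*sqrt(30))*i; poles of order 2, moduli (1/6)*sqrt(66) and (1/6)*sqrt(66).
Denominator factor (d - 1/12)^3: pole of order 3 at 1/12, modulus 1/12.
The radius of convergence is the smallest modulus among the singular points: 1/12.
The factor d**2 + 2*d + 11/6 splits as (d - a)(d - a') with a = (-1) - ((1/6)*sqrt(30))*i, a' = (-1) + ((1/6)*sqrt(30))*i. At the order-2 pole a set g(d) = (d - a)^2*f(d) = [(-39*d/40 - 2)/(d - 1/12)**3] / (d - a')^2.
Order-2 pole: residue = g'(a); g'((-1) - ((1/6)*sqrt(30))*i) = (13412946816/34878787205) - ((27188076708/871969680125)*sqrt(30))*i, so the residue is (13412946816/34878787205) - ((27188076708/871969680125)*sqrt(30))*i.
The factor d**2 + 2*d + 11/6 splits as (d - a)(d - a') with a = (-1) + ((1/6)*sqrt(30))*i, a' = (-1) - ((1/6)*sqrt(30))*i. At the order-2 pole a set g(d) = (d - a)^2*f(d) = [(-39*d/40 - 2)/(d - 1/12)**3] / (d - a')^2.
Order-2 pole: residue = g'(a); g'((-1) + ((1/6)*sqrt(30))*i) = (13412946816/34878787205) + ((27188076708/871969680125)*sqrt(30))*i, so the residue is (13412946816/34878787205) + ((27188076708/871969680125)*sqrt(30))*i.
At the order-3 pole 1/12 set g(d) = (d - (1/12))^3*f(d) = (-39*d/40 - 2)/(d**2 + 2*d + 11/6)**2.
Order-3 pole: residue = g''(a)/2; g''(1/12) = -53651787264/34878787205, so the residue is -26825893632/34878787205.
List the singular points by increasing real part (a conjugate pair: the negative imaginary part first).

Radius of convergence at 0: 1/12.
At (-1) - ((1/6)*sqrt(30))*i: a pole of order 2; residue (13412946816/34878787205) - ((27188076708/871969680125)*sqrt(30))*i.
At (-1) + ((1/6)*sqrt(30))*i: a pole of order 2; residue (13412946816/34878787205) + ((27188076708/871969680125)*sqrt(30))*i.
At 1/12: a pole of order 3; residue -26825893632/34878787205.


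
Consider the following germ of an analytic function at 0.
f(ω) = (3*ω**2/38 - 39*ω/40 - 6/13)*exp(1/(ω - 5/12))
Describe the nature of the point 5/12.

The point is an essential singularity.

The exponent 1/(ω - (5/12)) has a pole at 5/12, so exp(1/(ω - (5/12))) takes every nonzero value near it: an essential singularity (not a pole of any order).


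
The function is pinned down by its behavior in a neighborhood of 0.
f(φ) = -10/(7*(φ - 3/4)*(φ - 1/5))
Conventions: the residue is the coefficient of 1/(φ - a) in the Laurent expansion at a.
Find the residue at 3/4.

At the order-1 pole 3/4 set g(φ) = (φ - (3/4))*f(φ) = -10/(7*(φ - 1/5)).
Simple pole: residue = g(a) at a = 3/4, which is -200/77.

The residue is -200/77.


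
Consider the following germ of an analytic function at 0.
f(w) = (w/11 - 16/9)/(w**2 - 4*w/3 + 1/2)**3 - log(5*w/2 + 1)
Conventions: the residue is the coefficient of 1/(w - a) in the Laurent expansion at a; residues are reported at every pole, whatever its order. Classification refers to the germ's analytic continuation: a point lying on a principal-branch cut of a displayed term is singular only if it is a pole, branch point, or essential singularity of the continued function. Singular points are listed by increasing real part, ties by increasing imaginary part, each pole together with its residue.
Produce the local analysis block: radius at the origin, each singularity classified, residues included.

Radius of convergence at 0: 2/5.
At -2/5: a logarithmic branch point.
At (2/3) - ((1/6)*sqrt(2))*i: a pole of order 3; residue -((6885/22)*sqrt(2))*i.
At (2/3) + ((1/6)*sqrt(2))*i: a pole of order 3; residue ((6885/22)*sqrt(2))*i.

Denominator factor (w**2 - 4*w/3 + 1/2)^3: discriminant -2/9, complex-conjugate roots (2/3) + ((1/6)*sqrt(2))*i and (2/3) - ((1/6)*sqrt(2))*i; poles of order 3, moduli (1/2)*sqrt(2) and (1/2)*sqrt(2).
Branch term (-1)*log(1 - w/(-2/5)): its argument vanishes at w = -2/5, a logarithmic branch point, modulus 2/5.
The radius of convergence is the smallest modulus among the singular points: 2/5.
The branch term is analytic at (2/3) - ((1/6)*sqrt(2))*i and contributes nothing to the residue; only the rational part matters.
The factor w**2 - 4*w/3 + 1/2 splits as (w - a)(w - a') with a = (2/3) - ((1/6)*sqrt(2))*i, a' = (2/3) + ((1/6)*sqrt(2))*i. At the order-3 pole a set g(w) = (w - a)^3*(rational part) = [w/11 - 16/9] / (w - a')^3.
Order-3 pole: residue = g''(a)/2; g''((2/3) - ((1/6)*sqrt(2))*i) = -((6885/11)*sqrt(2))*i, so the residue is -((6885/22)*sqrt(2))*i.
The branch term is analytic at (2/3) + ((1/6)*sqrt(2))*i and contributes nothing to the residue; only the rational part matters.
The factor w**2 - 4*w/3 + 1/2 splits as (w - a)(w - a') with a = (2/3) + ((1/6)*sqrt(2))*i, a' = (2/3) - ((1/6)*sqrt(2))*i. At the order-3 pole a set g(w) = (w - a)^3*(rational part) = [w/11 - 16/9] / (w - a')^3.
Order-3 pole: residue = g''(a)/2; g''((2/3) + ((1/6)*sqrt(2))*i) = ((6885/11)*sqrt(2))*i, so the residue is ((6885/22)*sqrt(2))*i.
List the singular points by increasing real part (a conjugate pair: the negative imaginary part first).
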